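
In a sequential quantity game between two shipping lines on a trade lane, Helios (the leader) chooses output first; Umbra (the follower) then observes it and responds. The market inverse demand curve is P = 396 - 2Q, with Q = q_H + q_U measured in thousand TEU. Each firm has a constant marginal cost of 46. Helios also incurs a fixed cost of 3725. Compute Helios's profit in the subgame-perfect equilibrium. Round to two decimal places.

3931.25

The follower Umbra best-responds to any q_H: π_U = (396 - 2Q)q_U - 46q_U.
Follower FOC: 350 - 2q_H - 4q_U = 0, so q_U(q_H) = (350 - 2q_H)/4.
The leader anticipates this reaction. Substituting into P = 396 - 2Q gives P = 221 - q_H, so π_H = (221 - q_H)q_H - 46q_H.
The leader's first-order condition 175 - 2q_H = 0 yields q_H = 175/2.
Then q_U = (350 - 2·(175/2))/4 = 175/4.
Price P = 396 - 2·(525/4) = 267/2.
Helios's profit: (267/2 - 46)·(175/2) - 3725 = 3931.2500.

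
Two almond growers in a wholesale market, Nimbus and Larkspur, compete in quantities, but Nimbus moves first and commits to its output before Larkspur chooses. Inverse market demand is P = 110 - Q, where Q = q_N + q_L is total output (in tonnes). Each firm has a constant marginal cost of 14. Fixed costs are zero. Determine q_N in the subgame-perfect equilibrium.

48

Solve by backward induction. Given q_N, the follower Larkspur maximises π_L = (110 - q_N - q_L)q_L - 14q_L.
Setting the follower's marginal profit to zero, 96 - q_N - 2q_L = 0, i.e. q_L = (96 - q_N)/2.
Nimbus substitutes q_L(q_N) into its own profit: π_N = q_N(110 - q_N - (96 - q_N)/2) - 14q_N = (62 - (1/2)q_N)q_N - 14q_N.
The leader's first-order condition 48 - q_N = 0 yields q_N = 48.
Then q_L = (96 - 48)/2 = 24.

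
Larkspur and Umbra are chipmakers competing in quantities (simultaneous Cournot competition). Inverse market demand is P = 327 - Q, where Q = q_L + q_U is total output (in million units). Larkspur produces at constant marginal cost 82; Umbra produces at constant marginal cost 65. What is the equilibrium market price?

158

Larkspur's profit: π_L = (327 - Q)q_L - (82q_L). Setting ∂π_L/∂q_L = 0: 245 - 2q_L - (q_U) = 0.
Umbra's first-order condition: 262 - 2q_U - (q_L) = 0.
Rearranging gives the reaction functions q_L = (245 - q_U)/2 and q_U = (262 - q_L)/2.
Substituting one into the other gives q_L = 76 and q_U = 93.
Total output Q = 169, so price P = 327 - 169 = 158.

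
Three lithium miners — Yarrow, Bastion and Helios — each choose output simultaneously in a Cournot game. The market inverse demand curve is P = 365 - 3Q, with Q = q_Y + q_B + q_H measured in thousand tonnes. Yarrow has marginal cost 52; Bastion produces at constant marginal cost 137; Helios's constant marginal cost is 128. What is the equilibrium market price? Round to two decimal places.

170.50

Yarrow's profit: π_Y = (365 - 3Q)q_Y - (52q_Y). Setting ∂π_Y/∂q_Y = 0: 313 - 6q_Y - 3(q_B + q_H) = 0.
Bastion's profit: π_B = (365 - 3Q)q_B - (137q_B). Setting ∂π_B/∂q_B = 0: 228 - 6q_B - 3(q_Y + q_H) = 0.
Helios's first-order condition: 237 - 6q_H - 3(q_Y + q_B) = 0.
Adding the 3 first-order conditions: 778 − 12Q = 0, so Q = 389/6.
Back-substituting: q_Y = (313 − 389/2)/3 = 79/2, q_B = (228 − 389/2)/3 = 67/6, q_H = (237 − 389/2)/3 = 85/6.
Total output Q = 389/6, so price P = 365 - 3·(389/6) = 341/2.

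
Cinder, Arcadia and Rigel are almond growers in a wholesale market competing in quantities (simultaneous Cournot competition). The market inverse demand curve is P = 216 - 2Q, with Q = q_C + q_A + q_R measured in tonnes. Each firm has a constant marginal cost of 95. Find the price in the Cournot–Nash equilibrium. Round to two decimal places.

Each firm earns π_i = (216 - 2Q)q_i - 95q_i.
First-order condition (treating rivals' output as given): 121 - 4q_i - 2·Σ_{j≠i} q_j = 0.
With identical firms every q_j equals q_i, so Σ_{j≠i} q_j = 2q_i and 121 = 8q_i, giving q_i = 121/8.
Total output Q = 363/8, so price P = 216 - 2·(363/8) = 501/4.

125.25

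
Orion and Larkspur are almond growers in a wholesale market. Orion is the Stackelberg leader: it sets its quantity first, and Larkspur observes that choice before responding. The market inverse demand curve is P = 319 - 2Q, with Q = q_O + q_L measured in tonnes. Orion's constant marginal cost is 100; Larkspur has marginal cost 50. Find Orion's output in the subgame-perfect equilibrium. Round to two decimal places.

The follower Larkspur best-responds to any q_O: π_L = (319 - 2Q)q_L - 50q_L.
Setting the follower's marginal profit to zero, 269 - 2q_O - 4q_L = 0, i.e. q_L = (269 - 2q_O)/4.
Orion substitutes q_L(q_O) into its own profit: π_O = q_O(319 - 2q_O - (269 - 2q_O)/2) - 100q_O = (369/2 - q_O)q_O - 100q_O.
Leader FOC: 169/2 - 2q_O = 0, so q_O = 169/4.
Then q_L = (269 - 2·(169/4))/4 = 369/8.

42.25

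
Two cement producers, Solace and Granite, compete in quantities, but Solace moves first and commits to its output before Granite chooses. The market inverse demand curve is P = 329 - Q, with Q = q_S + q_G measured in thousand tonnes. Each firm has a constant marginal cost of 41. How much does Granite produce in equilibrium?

The follower Granite best-responds to any q_S: π_G = (329 - Q)q_G - 41q_G.
∂π_G/∂q_G = 288 - q_S - 2q_G = 0 gives the reaction function q_G = (288 - q_S)/2.
Solace substitutes q_G(q_S) into its own profit: π_S = q_S(329 - q_S - (288 - q_S)/2) - 41q_S = (185 - (1/2)q_S)q_S - 41q_S.
Leader FOC: 144 - q_S = 0, so q_S = 144.
Then q_G = (288 - 144)/2 = 72.

72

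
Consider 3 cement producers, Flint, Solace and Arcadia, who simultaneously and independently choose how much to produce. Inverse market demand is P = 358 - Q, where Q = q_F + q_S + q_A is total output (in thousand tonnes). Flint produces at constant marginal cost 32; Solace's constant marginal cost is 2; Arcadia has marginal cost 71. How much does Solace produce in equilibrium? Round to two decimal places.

113.75

Flint's profit: π_F = (358 - Q)q_F - (32q_F). Setting ∂π_F/∂q_F = 0: 326 - 2q_F - (q_S + q_A) = 0.
Solace's profit: π_S = (358 - Q)q_S - (2q_S). Setting ∂π_S/∂q_S = 0: 356 - 2q_S - (q_F + q_A) = 0.
Arcadia's first-order condition: 287 - 2q_A - (q_F + q_S) = 0.
Adding the 3 first-order conditions: 969 − 4Q = 0, so Q = 969/4.
Back-substituting: q_F = (326 − 969/4) = 335/4, q_S = (356 − 969/4) = 455/4, q_A = (287 − 969/4) = 179/4.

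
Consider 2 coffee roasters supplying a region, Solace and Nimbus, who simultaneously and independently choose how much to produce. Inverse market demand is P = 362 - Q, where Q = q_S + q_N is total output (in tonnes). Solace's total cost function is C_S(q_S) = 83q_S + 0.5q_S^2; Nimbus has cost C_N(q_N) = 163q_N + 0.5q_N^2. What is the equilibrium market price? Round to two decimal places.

242.50

Solace's profit: π_S = (362 - Q)q_S - (83q_S + (1/2)q_S²). Setting ∂π_S/∂q_S = 0: 279 - 3q_S - (q_N) = 0.
Nimbus's profit: π_N = (362 - Q)q_N - (163q_N + (1/2)q_N²). Setting ∂π_N/∂q_N = 0: 199 - 3q_N - (q_S) = 0.
Best responses: q_S = (279 - q_N)/3, q_N = (199 - q_S)/3.
Solving the pair: q_S = 319/4, q_N = 159/4.
Total output Q = 239/2, so price P = 362 - 239/2 = 485/2.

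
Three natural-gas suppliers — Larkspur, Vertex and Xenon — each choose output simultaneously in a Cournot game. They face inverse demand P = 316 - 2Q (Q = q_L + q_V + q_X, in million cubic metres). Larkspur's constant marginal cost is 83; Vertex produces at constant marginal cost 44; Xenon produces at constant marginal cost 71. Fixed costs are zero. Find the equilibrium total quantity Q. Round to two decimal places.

Larkspur's profit: π_L = (316 - 2Q)q_L - (83q_L). Setting ∂π_L/∂q_L = 0: 233 - 4q_L - 2(q_V + q_X) = 0.
Vertex's first-order condition: 272 - 4q_V - 2(q_L + q_X) = 0.
Xenon's first-order condition: 245 - 4q_X - 2(q_L + q_V) = 0.
Adding the 3 first-order conditions: 750 − 8Q = 0, so Q = 375/4.
Back-substituting: q_L = (233 − 375/2)/2 = 91/4, q_V = (272 − 375/2)/2 = 169/4, q_X = (245 − 375/2)/2 = 115/4.
Total output Q = 91/4 + 169/4 + 115/4 = 375/4.

93.75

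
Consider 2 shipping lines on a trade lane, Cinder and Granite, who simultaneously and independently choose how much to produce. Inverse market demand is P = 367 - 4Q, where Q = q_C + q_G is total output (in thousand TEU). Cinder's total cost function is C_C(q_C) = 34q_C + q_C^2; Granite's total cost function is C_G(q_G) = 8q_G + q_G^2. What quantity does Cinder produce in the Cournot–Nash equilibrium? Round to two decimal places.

22.55

Cinder's profit: π_C = (367 - 4Q)q_C - (34q_C + q_C²). Setting ∂π_C/∂q_C = 0: 333 - 10q_C - 4(q_G) = 0.
Granite's first-order condition: 359 - 10q_G - 4(q_C) = 0.
So q_C = (333 - 4q_G)/10 and q_G = (359 - 4q_C)/10.
Solving the pair: q_C = 947/42, q_G = 1129/42.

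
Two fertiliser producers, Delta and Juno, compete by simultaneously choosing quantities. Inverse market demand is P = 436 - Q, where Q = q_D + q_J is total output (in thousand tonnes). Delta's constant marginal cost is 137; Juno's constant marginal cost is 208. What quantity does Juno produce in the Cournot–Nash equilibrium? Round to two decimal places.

Delta's profit: π_D = (436 - Q)q_D - (137q_D). Setting ∂π_D/∂q_D = 0: 299 - 2q_D - (q_J) = 0.
Juno's first-order condition: 228 - 2q_J - (q_D) = 0.
So q_D = (299 - q_J)/2 and q_J = (228 - q_D)/2.
Substituting one into the other gives q_D = 370/3 and q_J = 157/3.

52.33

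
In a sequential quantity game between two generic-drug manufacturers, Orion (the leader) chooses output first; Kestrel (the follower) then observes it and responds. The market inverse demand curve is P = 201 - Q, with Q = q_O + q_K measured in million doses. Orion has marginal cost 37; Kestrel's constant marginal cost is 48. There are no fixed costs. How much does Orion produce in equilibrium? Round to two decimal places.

Solve by backward induction. Given q_O, the follower Kestrel maximises π_K = (201 - q_O - q_K)q_K - 48q_K.
∂π_K/∂q_K = 153 - q_O - 2q_K = 0 gives the reaction function q_K = (153 - q_O)/2.
The leader anticipates this reaction. Substituting into P = 201 - Q gives P = 249/2 - (1/2)q_O, so π_O = (249/2 - (1/2)q_O)q_O - 37q_O.
The leader's first-order condition 175/2 - q_O = 0 yields q_O = 175/2.
Then q_K = (153 - 175/2)/2 = 131/4.

87.50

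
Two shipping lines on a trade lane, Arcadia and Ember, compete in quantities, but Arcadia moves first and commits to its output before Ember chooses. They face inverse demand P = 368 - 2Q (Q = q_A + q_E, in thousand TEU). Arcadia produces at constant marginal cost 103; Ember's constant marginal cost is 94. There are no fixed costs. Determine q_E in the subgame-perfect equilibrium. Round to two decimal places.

36.50

Solve by backward induction. Given q_A, the follower Ember maximises π_E = (368 - 2q_A - 2q_E)q_E - 94q_E.
Setting the follower's marginal profit to zero, 274 - 2q_A - 4q_E = 0, i.e. q_E = (274 - 2q_A)/4.
Arcadia substitutes q_E(q_A) into its own profit: π_A = q_A(368 - 2q_A - (274 - 2q_A)/2) - 103q_A = (231 - q_A)q_A - 103q_A.
Leader FOC: 128 - 2q_A = 0, so q_A = 64.
Then q_E = (274 - 2·64)/4 = 73/2.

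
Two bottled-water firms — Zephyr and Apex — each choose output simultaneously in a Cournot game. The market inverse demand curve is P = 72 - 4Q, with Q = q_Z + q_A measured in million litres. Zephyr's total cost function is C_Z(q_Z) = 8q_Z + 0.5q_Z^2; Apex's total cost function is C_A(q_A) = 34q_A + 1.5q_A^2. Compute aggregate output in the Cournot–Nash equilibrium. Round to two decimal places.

7.69

Zephyr's profit: π_Z = (72 - 4Q)q_Z - (8q_Z + (1/2)q_Z²). Setting ∂π_Z/∂q_Z = 0: 64 - 9q_Z - 4(q_A) = 0.
Apex's profit: π_A = (72 - 4Q)q_A - (34q_A + (3/2)q_A²). Setting ∂π_A/∂q_A = 0: 38 - 11q_A - 4(q_Z) = 0.
Best responses: q_Z = (64 - 4q_A)/9, q_A = (38 - 4q_Z)/11.
Substituting one into the other gives q_Z = 552/83 and q_A = 86/83.
Total output Q = 552/83 + 86/83 = 638/83.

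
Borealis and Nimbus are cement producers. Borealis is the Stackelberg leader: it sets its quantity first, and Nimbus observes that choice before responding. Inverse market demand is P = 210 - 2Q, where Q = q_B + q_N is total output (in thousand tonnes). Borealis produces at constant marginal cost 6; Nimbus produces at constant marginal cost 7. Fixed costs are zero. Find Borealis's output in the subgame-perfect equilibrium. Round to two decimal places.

51.25

The follower Nimbus best-responds to any q_B: π_N = (210 - 2Q)q_N - 7q_N.
Follower FOC: 203 - 2q_B - 4q_N = 0, so q_N(q_B) = (203 - 2q_B)/4.
The leader anticipates this reaction. Substituting into P = 210 - 2Q gives P = 217/2 - q_B, so π_B = (217/2 - q_B)q_B - 6q_B.
Maximising: ∂π_B/∂q_B = 205/2 - 2q_B = 0, giving q_B = 205/4.
Then q_N = (203 - 2·(205/4))/4 = 201/8.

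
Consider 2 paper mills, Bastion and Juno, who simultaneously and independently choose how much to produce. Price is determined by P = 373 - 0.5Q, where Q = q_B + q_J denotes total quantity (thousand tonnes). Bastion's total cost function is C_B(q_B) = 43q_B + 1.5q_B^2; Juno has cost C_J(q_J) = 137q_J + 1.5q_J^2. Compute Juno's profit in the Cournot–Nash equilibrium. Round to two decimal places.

4892.65

Bastion's profit: π_B = (373 - 0.5Q)q_B - (43q_B + (3/2)q_B²). Setting ∂π_B/∂q_B = 0: 330 - 4q_B - (1/2)(q_J) = 0.
Juno's first-order condition: 236 - 4q_J - (1/2)(q_B) = 0.
So q_B = (330 - (1/2)q_J)/4 and q_J = (236 - (1/2)q_B)/4.
Solving the pair: q_B = 76.3175, q_J = 49.4603.
Price P = 373 - (1/2)·(1132/9) = 310.1111.
Juno's profit: 310.1111·49.4603 - 137·49.4603 - (3/2)·49.4603² = 4892.6460.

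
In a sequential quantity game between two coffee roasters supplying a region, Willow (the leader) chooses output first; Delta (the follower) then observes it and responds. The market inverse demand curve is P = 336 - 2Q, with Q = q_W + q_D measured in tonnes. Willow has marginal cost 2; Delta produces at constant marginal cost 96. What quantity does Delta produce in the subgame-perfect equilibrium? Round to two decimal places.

The follower Delta best-responds to any q_W: π_D = (336 - 2Q)q_D - 96q_D.
∂π_D/∂q_D = 240 - 2q_W - 4q_D = 0 gives the reaction function q_D = (240 - 2q_W)/4.
Willow substitutes q_D(q_W) into its own profit: π_W = q_W(336 - 2q_W - (240 - 2q_W)/2) - 2q_W = (216 - q_W)q_W - 2q_W.
Maximising: ∂π_W/∂q_W = 214 - 2q_W = 0, giving q_W = 107.
Then q_D = (240 - 2·107)/4 = 13/2.

6.50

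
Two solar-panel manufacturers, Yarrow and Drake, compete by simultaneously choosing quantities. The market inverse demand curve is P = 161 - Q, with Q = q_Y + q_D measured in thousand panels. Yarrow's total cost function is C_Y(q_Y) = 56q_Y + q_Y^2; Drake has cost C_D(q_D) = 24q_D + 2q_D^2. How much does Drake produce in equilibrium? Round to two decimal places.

19.26

Yarrow's profit: π_Y = (161 - Q)q_Y - (56q_Y + q_Y²). Setting ∂π_Y/∂q_Y = 0: 105 - 4q_Y - (q_D) = 0.
Drake's first-order condition: 137 - 6q_D - (q_Y) = 0.
So q_Y = (105 - q_D)/4 and q_D = (137 - q_Y)/6.
Substituting one into the other gives q_Y = 493/23 and q_D = 443/23.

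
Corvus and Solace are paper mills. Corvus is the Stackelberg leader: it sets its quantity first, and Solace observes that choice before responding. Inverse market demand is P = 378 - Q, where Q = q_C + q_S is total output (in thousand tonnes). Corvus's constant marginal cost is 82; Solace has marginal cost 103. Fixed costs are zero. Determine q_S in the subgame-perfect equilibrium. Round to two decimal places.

58.25

Solve by backward induction. Given q_C, the follower Solace maximises π_S = (378 - q_C - q_S)q_S - 103q_S.
Follower FOC: 275 - q_C - 2q_S = 0, so q_S(q_C) = (275 - q_C)/2.
Corvus substitutes q_S(q_C) into its own profit: π_C = q_C(378 - q_C - (275 - q_C)/2) - 82q_C = (481/2 - (1/2)q_C)q_C - 82q_C.
Maximising: ∂π_C/∂q_C = 317/2 - q_C = 0, giving q_C = 317/2.
Then q_S = (275 - 317/2)/2 = 233/4.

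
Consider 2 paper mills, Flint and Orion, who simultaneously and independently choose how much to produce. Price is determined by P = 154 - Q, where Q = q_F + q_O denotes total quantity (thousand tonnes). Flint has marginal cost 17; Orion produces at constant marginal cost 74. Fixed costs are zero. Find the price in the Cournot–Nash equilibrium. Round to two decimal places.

Flint's profit: π_F = (154 - Q)q_F - (17q_F). Setting ∂π_F/∂q_F = 0: 137 - 2q_F - (q_O) = 0.
Orion's first-order condition: 80 - 2q_O - (q_F) = 0.
Rearranging gives the reaction functions q_F = (137 - q_O)/2 and q_O = (80 - q_F)/2.
Substituting one into the other gives q_F = 194/3 and q_O = 23/3.
Total output Q = 217/3, so price P = 154 - 217/3 = 245/3.

81.67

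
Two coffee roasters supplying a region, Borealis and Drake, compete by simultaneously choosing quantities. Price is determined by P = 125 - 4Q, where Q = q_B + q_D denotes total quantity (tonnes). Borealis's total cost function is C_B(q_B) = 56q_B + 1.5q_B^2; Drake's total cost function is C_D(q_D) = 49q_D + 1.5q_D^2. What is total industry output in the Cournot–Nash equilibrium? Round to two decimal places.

9.67

Borealis's profit: π_B = (125 - 4Q)q_B - (56q_B + (3/2)q_B²). Setting ∂π_B/∂q_B = 0: 69 - 11q_B - 4(q_D) = 0.
Drake's profit: π_D = (125 - 4Q)q_D - (49q_D + (3/2)q_D²). Setting ∂π_D/∂q_D = 0: 76 - 11q_D - 4(q_B) = 0.
Rearranging gives the reaction functions q_B = (69 - 4q_D)/11 and q_D = (76 - 4q_B)/11.
Solving the pair: q_B = 13/3, q_D = 16/3.
Total output Q = 13/3 + 16/3 = 29/3.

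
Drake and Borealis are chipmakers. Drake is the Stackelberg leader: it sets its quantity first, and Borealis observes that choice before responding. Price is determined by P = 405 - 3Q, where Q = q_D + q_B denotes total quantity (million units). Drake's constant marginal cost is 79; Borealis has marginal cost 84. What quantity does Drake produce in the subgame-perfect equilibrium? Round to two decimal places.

55.17

The follower Borealis best-responds to any q_D: π_B = (405 - 3Q)q_B - 84q_B.
Follower FOC: 321 - 3q_D - 6q_B = 0, so q_B(q_D) = (321 - 3q_D)/6.
Drake substitutes q_B(q_D) into its own profit: π_D = q_D(405 - 3q_D - (321 - 3q_D)/2) - 79q_D = (489/2 - (3/2)q_D)q_D - 79q_D.
The leader's first-order condition 331/2 - 3q_D = 0 yields q_D = 331/6.
Then q_B = (321 - 3·(331/6))/6 = 311/12.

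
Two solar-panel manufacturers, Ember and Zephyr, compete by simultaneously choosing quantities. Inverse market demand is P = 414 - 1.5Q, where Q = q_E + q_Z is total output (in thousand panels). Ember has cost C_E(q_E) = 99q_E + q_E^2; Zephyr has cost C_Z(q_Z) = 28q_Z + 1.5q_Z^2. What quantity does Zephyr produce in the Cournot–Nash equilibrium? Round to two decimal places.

52.52

Ember's profit: π_E = (414 - 1.5Q)q_E - (99q_E + q_E²). Setting ∂π_E/∂q_E = 0: 315 - 5q_E - (3/2)(q_Z) = 0.
Zephyr's profit: π_Z = (414 - 1.5Q)q_Z - (28q_Z + (3/2)q_Z²). Setting ∂π_Z/∂q_Z = 0: 386 - 6q_Z - (3/2)(q_E) = 0.
Rearranging gives the reaction functions q_E = (315 - (3/2)q_Z)/5 and q_Z = (386 - (3/2)q_E)/6.
Substituting one into the other gives q_E = 1748/37 and q_Z = 52.5225.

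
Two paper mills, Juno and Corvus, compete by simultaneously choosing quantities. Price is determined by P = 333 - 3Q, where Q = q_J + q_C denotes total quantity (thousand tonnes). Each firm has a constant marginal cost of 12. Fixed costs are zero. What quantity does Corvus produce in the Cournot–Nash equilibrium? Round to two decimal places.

35.67

Each firm earns π_i = (333 - 3Q)q_i - 12q_i.
Setting ∂π_i/∂q_i = 0 with rivals' quantities fixed: 321 - 6q_i - 3q_j = 0.
By symmetry each firm produces the same amount; substituting q_j = q_i yields q_i = 321/9 = 107/3.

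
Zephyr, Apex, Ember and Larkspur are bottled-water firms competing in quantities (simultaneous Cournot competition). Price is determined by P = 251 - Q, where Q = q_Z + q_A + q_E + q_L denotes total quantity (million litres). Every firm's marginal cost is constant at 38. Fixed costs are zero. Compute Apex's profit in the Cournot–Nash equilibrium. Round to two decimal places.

1814.76

Each firm earns π_i = (251 - Q)q_i - 38q_i.
Setting ∂π_i/∂q_i = 0 with rivals' quantities fixed: 213 - 2q_i - Σ_{j≠i} q_j = 0.
With identical firms every q_j equals q_i, so Σ_{j≠i} q_j = 3q_i and 213 = 5q_i, giving q_i = 213/5.
Price P = 251 - 852/5 = 403/5.
Apex's profit: (403/5 - 38)·(213/5) = 1814.7600.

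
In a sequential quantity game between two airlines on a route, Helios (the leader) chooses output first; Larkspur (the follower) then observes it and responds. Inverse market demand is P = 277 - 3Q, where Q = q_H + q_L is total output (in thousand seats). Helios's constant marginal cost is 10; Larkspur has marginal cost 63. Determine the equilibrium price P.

Solve by backward induction. Given q_H, the follower Larkspur maximises π_L = (277 - 3q_H - 3q_L)q_L - 63q_L.
Setting the follower's marginal profit to zero, 214 - 3q_H - 6q_L = 0, i.e. q_L = (214 - 3q_H)/6.
Helios substitutes q_L(q_H) into its own profit: π_H = q_H(277 - 3q_H - (214 - 3q_H)/2) - 10q_H = (170 - (3/2)q_H)q_H - 10q_H.
Maximising: ∂π_H/∂q_H = 160 - 3q_H = 0, giving q_H = 160/3.
Then q_L = (214 - 3·(160/3))/6 = 9.
Total output Q = 187/3, so price P = 277 - 3·(187/3) = 90.

90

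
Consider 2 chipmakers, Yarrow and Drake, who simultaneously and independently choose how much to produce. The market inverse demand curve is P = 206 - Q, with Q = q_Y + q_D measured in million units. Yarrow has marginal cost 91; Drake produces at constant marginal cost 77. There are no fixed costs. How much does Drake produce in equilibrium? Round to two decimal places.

Yarrow's profit: π_Y = (206 - Q)q_Y - (91q_Y). Setting ∂π_Y/∂q_Y = 0: 115 - 2q_Y - (q_D) = 0.
Drake's profit: π_D = (206 - Q)q_D - (77q_D). Setting ∂π_D/∂q_D = 0: 129 - 2q_D - (q_Y) = 0.
Rearranging gives the reaction functions q_Y = (115 - q_D)/2 and q_D = (129 - q_Y)/2.
Solving the pair: q_Y = 101/3, q_D = 143/3.

47.67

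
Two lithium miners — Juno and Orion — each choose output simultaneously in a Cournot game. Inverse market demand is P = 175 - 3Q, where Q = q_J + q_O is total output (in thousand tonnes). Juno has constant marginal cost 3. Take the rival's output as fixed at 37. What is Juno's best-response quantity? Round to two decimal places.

10.17

With the rival's output fixed at 37, Juno's profit is π_J = (175 - 3·37 - 3q_J)q_J - (3q_J) = (64 - 3q_J)q_J - (3q_J).
∂π_J/∂q_J = 61 - 6q_J = 0, so q_J = 61/6.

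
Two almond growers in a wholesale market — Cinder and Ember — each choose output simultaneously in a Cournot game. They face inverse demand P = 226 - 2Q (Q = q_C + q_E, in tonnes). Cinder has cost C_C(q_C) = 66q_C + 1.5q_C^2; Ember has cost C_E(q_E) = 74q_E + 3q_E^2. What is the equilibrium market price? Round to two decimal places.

Cinder's profit: π_C = (226 - 2Q)q_C - (66q_C + (3/2)q_C²). Setting ∂π_C/∂q_C = 0: 160 - 7q_C - 2(q_E) = 0.
Ember's first-order condition: 152 - 10q_E - 2(q_C) = 0.
Best responses: q_C = (160 - 2q_E)/7, q_E = (152 - 2q_C)/10.
Substituting one into the other gives q_C = 216/11 and q_E = 124/11.
Total output Q = 340/11, so price P = 226 - 2·(340/11) = 1806/11.

164.18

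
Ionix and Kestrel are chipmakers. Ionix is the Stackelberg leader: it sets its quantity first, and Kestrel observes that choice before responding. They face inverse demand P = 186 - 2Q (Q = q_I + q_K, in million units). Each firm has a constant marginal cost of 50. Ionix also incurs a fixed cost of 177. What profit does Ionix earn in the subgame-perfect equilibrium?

979

Solve by backward induction. Given q_I, the follower Kestrel maximises π_K = (186 - 2q_I - 2q_K)q_K - 50q_K.
Follower FOC: 136 - 2q_I - 4q_K = 0, so q_K(q_I) = (136 - 2q_I)/4.
The leader anticipates this reaction. Substituting into P = 186 - 2Q gives P = 118 - q_I, so π_I = (118 - q_I)q_I - 50q_I.
The leader's first-order condition 68 - 2q_I = 0 yields q_I = 34.
Then q_K = (136 - 2·34)/4 = 17.
Price P = 186 - 2·51 = 84.
Ionix's profit: (84 - 50)·34 - 177 = 979.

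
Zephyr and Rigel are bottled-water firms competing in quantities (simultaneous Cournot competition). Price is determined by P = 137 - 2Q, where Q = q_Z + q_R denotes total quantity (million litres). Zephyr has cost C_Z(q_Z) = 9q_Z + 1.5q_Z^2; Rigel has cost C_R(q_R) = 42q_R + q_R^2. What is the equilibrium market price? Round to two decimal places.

85.05

Zephyr's profit: π_Z = (137 - 2Q)q_Z - (9q_Z + (3/2)q_Z²). Setting ∂π_Z/∂q_Z = 0: 128 - 7q_Z - 2(q_R) = 0.
Rigel's first-order condition: 95 - 6q_R - 2(q_Z) = 0.
Rearranging gives the reaction functions q_Z = (128 - 2q_R)/7 and q_R = (95 - 2q_Z)/6.
Substituting one into the other gives q_Z = 289/19 and q_R = 409/38.
Total output Q = 987/38, so price P = 137 - 2·(987/38) = 1616/19.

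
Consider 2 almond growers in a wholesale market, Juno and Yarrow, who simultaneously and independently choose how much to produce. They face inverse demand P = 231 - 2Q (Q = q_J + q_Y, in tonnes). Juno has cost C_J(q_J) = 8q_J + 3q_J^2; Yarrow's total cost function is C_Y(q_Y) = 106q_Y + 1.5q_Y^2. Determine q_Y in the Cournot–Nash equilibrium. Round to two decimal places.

12.18

Juno's profit: π_J = (231 - 2Q)q_J - (8q_J + 3q_J²). Setting ∂π_J/∂q_J = 0: 223 - 10q_J - 2(q_Y) = 0.
Yarrow's first-order condition: 125 - 7q_Y - 2(q_J) = 0.
Rearranging gives the reaction functions q_J = (223 - 2q_Y)/10 and q_Y = (125 - 2q_J)/7.
Solving the pair: q_J = 437/22, q_Y = 134/11.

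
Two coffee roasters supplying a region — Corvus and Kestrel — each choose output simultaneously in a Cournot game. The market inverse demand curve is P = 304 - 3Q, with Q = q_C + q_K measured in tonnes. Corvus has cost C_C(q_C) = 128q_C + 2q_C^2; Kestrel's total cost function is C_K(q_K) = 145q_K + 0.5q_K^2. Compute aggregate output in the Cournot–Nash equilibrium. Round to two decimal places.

Corvus's profit: π_C = (304 - 3Q)q_C - (128q_C + 2q_C²). Setting ∂π_C/∂q_C = 0: 176 - 10q_C - 3(q_K) = 0.
Kestrel's profit: π_K = (304 - 3Q)q_K - (145q_K + (1/2)q_K²). Setting ∂π_K/∂q_K = 0: 159 - 7q_K - 3(q_C) = 0.
Rearranging gives the reaction functions q_C = (176 - 3q_K)/10 and q_K = (159 - 3q_C)/7.
Substituting one into the other gives q_C = 755/61 and q_K = 1062/61.
Total output Q = 755/61 + 1062/61 = 1817/61.

29.79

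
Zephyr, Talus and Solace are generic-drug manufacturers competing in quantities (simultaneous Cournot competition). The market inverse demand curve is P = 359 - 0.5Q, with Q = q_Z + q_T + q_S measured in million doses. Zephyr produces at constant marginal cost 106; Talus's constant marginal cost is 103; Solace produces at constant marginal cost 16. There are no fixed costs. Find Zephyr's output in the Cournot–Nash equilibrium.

Zephyr's profit: π_Z = (359 - 0.5Q)q_Z - (106q_Z). Setting ∂π_Z/∂q_Z = 0: 253 - q_Z - (1/2)(q_T + q_S) = 0.
Talus's first-order condition: 256 - q_T - (1/2)(q_Z + q_S) = 0.
Solace's profit: π_S = (359 - 0.5Q)q_S - (16q_S). Setting ∂π_S/∂q_S = 0: 343 - q_S - (1/2)(q_Z + q_T) = 0.
Adding the 3 first-order conditions: 852 − 2Q = 0, so Q = 426.
Back-substituting: q_Z = (253 − 213)/(1/2) = 80, q_T = (256 − 213)/(1/2) = 86, q_S = (343 − 213)/(1/2) = 260.

80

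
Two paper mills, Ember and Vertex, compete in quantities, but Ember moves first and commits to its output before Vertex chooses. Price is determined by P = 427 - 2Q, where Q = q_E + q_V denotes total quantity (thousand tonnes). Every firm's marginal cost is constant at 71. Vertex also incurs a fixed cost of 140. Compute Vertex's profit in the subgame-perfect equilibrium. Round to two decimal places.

3820.50

Solve by backward induction. Given q_E, the follower Vertex maximises π_V = (427 - 2q_E - 2q_V)q_V - 71q_V.
∂π_V/∂q_V = 356 - 2q_E - 4q_V = 0 gives the reaction function q_V = (356 - 2q_E)/4.
The leader anticipates this reaction. Substituting into P = 427 - 2Q gives P = 249 - q_E, so π_E = (249 - q_E)q_E - 71q_E.
Maximising: ∂π_E/∂q_E = 178 - 2q_E = 0, giving q_E = 89.
Then q_V = (356 - 2·89)/4 = 89/2.
Price P = 427 - 2·(267/2) = 160.
Vertex's profit: (160 - 71)·(89/2) - 140 = 3820.5000.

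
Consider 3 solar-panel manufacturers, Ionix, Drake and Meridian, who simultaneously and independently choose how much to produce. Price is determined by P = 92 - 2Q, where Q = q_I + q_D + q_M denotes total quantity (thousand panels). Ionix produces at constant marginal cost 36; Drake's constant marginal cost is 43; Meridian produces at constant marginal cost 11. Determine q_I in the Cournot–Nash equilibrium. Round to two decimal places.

4.75

Ionix's profit: π_I = (92 - 2Q)q_I - (36q_I). Setting ∂π_I/∂q_I = 0: 56 - 4q_I - 2(q_D + q_M) = 0.
Drake's profit: π_D = (92 - 2Q)q_D - (43q_D). Setting ∂π_D/∂q_D = 0: 49 - 4q_D - 2(q_I + q_M) = 0.
Meridian's first-order condition: 81 - 4q_M - 2(q_I + q_D) = 0.
Adding the 3 first-order conditions: 186 − 8Q = 0, so Q = 93/4.
Back-substituting: q_I = (56 − 93/2)/2 = 19/4, q_D = (49 − 93/2)/2 = 5/4, q_M = (81 − 93/2)/2 = 69/4.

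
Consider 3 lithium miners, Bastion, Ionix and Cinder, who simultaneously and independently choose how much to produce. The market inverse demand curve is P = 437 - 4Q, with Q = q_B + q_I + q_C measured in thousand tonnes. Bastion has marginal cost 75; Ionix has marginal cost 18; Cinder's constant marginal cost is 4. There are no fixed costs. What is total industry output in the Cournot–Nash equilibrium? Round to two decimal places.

75.88

Bastion's profit: π_B = (437 - 4Q)q_B - (75q_B). Setting ∂π_B/∂q_B = 0: 362 - 8q_B - 4(q_I + q_C) = 0.
Ionix's first-order condition: 419 - 8q_I - 4(q_B + q_C) = 0.
Cinder's first-order condition: 433 - 8q_C - 4(q_B + q_I) = 0.
Adding the 3 first-order conditions: 1214 − 16Q = 0, so Q = 607/8.
Back-substituting: q_B = (362 − 607/2)/4 = 117/8, q_I = (419 − 607/2)/4 = 231/8, q_C = (433 − 607/2)/4 = 259/8.
Total output Q = 117/8 + 231/8 + 259/8 = 607/8.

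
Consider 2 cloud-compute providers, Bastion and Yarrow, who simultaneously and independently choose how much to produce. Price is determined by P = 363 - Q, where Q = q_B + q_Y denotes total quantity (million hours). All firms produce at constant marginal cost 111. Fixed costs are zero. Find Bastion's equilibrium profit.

A representative firm's profit is π_i = q_i(363 - Q) - 111q_i.
Setting ∂π_i/∂q_i = 0 with rivals' quantities fixed: 252 - 2q_i - q_j = 0.
By symmetry each firm produces the same amount; substituting q_j = q_i yields q_i = 252/3 = 84.
Price P = 363 - 168 = 195.
Bastion's profit: (195 - 111)·84 = 7056.

7056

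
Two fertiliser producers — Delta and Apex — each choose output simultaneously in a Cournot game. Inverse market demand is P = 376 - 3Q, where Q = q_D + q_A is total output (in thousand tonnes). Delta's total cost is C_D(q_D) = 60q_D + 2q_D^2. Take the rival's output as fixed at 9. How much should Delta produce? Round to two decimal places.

With the rival's output fixed at 9, Delta's profit is π_D = (376 - 3·9 - 3q_D)q_D - (60q_D + 2q_D²) = (349 - 3q_D)q_D - (60q_D + 2q_D²).
∂π_D/∂q_D = 289 - 10q_D = 0, so q_D = 289/10.

28.90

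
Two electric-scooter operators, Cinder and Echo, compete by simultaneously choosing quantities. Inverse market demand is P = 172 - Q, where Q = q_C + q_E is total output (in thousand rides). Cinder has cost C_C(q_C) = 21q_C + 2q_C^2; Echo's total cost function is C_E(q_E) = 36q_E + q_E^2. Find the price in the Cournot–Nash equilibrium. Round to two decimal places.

Cinder's profit: π_C = (172 - Q)q_C - (21q_C + 2q_C²). Setting ∂π_C/∂q_C = 0: 151 - 6q_C - (q_E) = 0.
Echo's first-order condition: 136 - 4q_E - (q_C) = 0.
Best responses: q_C = (151 - q_E)/6, q_E = (136 - q_C)/4.
Solving the pair: q_C = 468/23, q_E = 665/23.
Total output Q = 1133/23, so price P = 172 - 1133/23 = 122.7391.

122.74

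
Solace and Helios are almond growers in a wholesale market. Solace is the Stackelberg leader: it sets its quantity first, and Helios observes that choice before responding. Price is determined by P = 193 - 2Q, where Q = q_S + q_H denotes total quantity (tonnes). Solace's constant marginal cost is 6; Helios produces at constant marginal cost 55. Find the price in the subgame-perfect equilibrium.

Solve by backward induction. Given q_S, the follower Helios maximises π_H = (193 - 2q_S - 2q_H)q_H - 55q_H.
Follower FOC: 138 - 2q_S - 4q_H = 0, so q_H(q_S) = (138 - 2q_S)/4.
The leader anticipates this reaction. Substituting into P = 193 - 2Q gives P = 124 - q_S, so π_S = (124 - q_S)q_S - 6q_S.
The leader's first-order condition 118 - 2q_S = 0 yields q_S = 59.
Then q_H = (138 - 2·59)/4 = 5.
Total output Q = 64, so price P = 193 - 2·64 = 65.

65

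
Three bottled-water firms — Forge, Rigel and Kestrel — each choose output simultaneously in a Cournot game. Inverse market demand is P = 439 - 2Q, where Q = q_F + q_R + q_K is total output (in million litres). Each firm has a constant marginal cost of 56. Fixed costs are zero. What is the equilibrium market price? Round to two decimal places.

151.75

Each firm earns π_i = (439 - 2Q)q_i - 56q_i.
Setting ∂π_i/∂q_i = 0 with rivals' quantities fixed: 383 - 4q_i - 2·Σ_{j≠i} q_j = 0.
By symmetry each firm produces the same amount; substituting Σ_{j≠i} q_j = 2q_i yields q_i = 383/8.
Total output Q = 1149/8, so price P = 439 - 2·(1149/8) = 607/4.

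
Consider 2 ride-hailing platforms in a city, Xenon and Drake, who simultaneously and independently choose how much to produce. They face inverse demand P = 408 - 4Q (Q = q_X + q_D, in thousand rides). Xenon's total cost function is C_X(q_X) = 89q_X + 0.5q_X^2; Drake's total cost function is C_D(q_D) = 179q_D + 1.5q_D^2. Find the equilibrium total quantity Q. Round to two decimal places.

40.70

Xenon's profit: π_X = (408 - 4Q)q_X - (89q_X + (1/2)q_X²). Setting ∂π_X/∂q_X = 0: 319 - 9q_X - 4(q_D) = 0.
Drake's profit: π_D = (408 - 4Q)q_D - (179q_D + (3/2)q_D²). Setting ∂π_D/∂q_D = 0: 229 - 11q_D - 4(q_X) = 0.
Best responses: q_X = (319 - 4q_D)/9, q_D = (229 - 4q_X)/11.
Solving the pair: q_X = 31.2410, q_D = 785/83.
Total output Q = 31.2410 + 785/83 = 40.6988.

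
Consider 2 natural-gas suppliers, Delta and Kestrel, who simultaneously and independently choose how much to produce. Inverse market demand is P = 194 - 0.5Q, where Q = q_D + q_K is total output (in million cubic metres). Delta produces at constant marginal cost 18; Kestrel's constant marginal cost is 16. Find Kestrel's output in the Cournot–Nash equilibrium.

120

Delta's profit: π_D = (194 - 0.5Q)q_D - (18q_D). Setting ∂π_D/∂q_D = 0: 176 - q_D - (1/2)(q_K) = 0.
Kestrel's profit: π_K = (194 - 0.5Q)q_K - (16q_K). Setting ∂π_K/∂q_K = 0: 178 - q_K - (1/2)(q_D) = 0.
Rearranging gives the reaction functions q_D = (176 - (1/2)q_K) and q_K = (178 - (1/2)q_D).
Substituting one into the other gives q_D = 116 and q_K = 120.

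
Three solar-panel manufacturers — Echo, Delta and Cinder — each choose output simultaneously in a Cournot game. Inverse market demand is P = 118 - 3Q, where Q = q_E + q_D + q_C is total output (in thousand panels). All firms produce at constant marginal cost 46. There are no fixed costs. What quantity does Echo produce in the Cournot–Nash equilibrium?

6

A representative firm's profit is π_i = q_i(118 - 3Q) - 46q_i.
First-order condition (treating rivals' output as given): 72 - 6q_i - 3·Σ_{j≠i} q_j = 0.
By symmetry each firm produces the same amount; substituting Σ_{j≠i} q_j = 2q_i yields q_i = 72/12 = 6.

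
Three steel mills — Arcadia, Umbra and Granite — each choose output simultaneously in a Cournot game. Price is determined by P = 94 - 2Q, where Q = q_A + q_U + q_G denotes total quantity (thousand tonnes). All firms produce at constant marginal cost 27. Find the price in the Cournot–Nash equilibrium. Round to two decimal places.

Each firm earns π_i = (94 - 2Q)q_i - 27q_i.
First-order condition (treating rivals' output as given): 67 - 4q_i - 2·Σ_{j≠i} q_j = 0.
With identical firms every q_j equals q_i, so Σ_{j≠i} q_j = 2q_i and 67 = 8q_i, giving q_i = 67/8.
Total output Q = 201/8, so price P = 94 - 2·(201/8) = 175/4.

43.75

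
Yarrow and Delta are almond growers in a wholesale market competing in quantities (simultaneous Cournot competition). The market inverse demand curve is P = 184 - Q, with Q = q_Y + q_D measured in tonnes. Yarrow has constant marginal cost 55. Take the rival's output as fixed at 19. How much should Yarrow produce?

55

With the rival's output fixed at 19, Yarrow's profit is π_Y = (184 - 19 - q_Y)q_Y - (55q_Y) = (165 - q_Y)q_Y - (55q_Y).
∂π_Y/∂q_Y = 110 - 2q_Y = 0, so q_Y = 55.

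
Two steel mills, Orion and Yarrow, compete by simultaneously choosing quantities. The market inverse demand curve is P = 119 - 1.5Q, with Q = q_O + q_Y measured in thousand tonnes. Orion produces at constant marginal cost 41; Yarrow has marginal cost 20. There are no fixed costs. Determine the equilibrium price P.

60

Orion's profit: π_O = (119 - 1.5Q)q_O - (41q_O). Setting ∂π_O/∂q_O = 0: 78 - 3q_O - (3/2)(q_Y) = 0.
Yarrow's profit: π_Y = (119 - 1.5Q)q_Y - (20q_Y). Setting ∂π_Y/∂q_Y = 0: 99 - 3q_Y - (3/2)(q_O) = 0.
Best responses: q_O = (78 - (3/2)q_Y)/3, q_Y = (99 - (3/2)q_O)/3.
Solving the pair: q_O = 38/3, q_Y = 80/3.
Total output Q = 118/3, so price P = 119 - (3/2)·(118/3) = 60.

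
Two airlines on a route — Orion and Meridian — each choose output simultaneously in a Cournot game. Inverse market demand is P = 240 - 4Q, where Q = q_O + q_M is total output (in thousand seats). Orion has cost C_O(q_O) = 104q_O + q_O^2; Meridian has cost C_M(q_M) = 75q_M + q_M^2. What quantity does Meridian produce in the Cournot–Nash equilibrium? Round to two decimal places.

Orion's profit: π_O = (240 - 4Q)q_O - (104q_O + q_O²). Setting ∂π_O/∂q_O = 0: 136 - 10q_O - 4(q_M) = 0.
Meridian's profit: π_M = (240 - 4Q)q_M - (75q_M + q_M²). Setting ∂π_M/∂q_M = 0: 165 - 10q_M - 4(q_O) = 0.
Best responses: q_O = (136 - 4q_M)/10, q_M = (165 - 4q_O)/10.
Substituting one into the other gives q_O = 25/3 and q_M = 79/6.

13.17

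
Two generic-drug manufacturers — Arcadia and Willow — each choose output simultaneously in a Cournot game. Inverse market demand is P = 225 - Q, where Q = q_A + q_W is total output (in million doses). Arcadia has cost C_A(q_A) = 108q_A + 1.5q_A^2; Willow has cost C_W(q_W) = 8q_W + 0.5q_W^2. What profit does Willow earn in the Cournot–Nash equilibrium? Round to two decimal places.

7171.10

Arcadia's profit: π_A = (225 - Q)q_A - (108q_A + (3/2)q_A²). Setting ∂π_A/∂q_A = 0: 117 - 5q_A - (q_W) = 0.
Willow's profit: π_W = (225 - Q)q_W - (8q_W + (1/2)q_W²). Setting ∂π_W/∂q_W = 0: 217 - 3q_W - (q_A) = 0.
Rearranging gives the reaction functions q_A = (117 - q_W)/5 and q_W = (217 - q_A)/3.
Solving the pair: q_A = 67/7, q_W = 484/7.
Price P = 225 - 551/7 = 1024/7.
Willow's profit: (1024/7)·(484/7) - 8·(484/7) - (1/2)(484/7)² = 7171.1020.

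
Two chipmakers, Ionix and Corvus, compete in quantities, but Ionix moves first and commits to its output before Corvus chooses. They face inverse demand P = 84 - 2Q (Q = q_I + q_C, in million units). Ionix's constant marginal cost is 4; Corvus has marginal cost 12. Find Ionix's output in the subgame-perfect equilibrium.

22

Solve by backward induction. Given q_I, the follower Corvus maximises π_C = (84 - 2q_I - 2q_C)q_C - 12q_C.
Setting the follower's marginal profit to zero, 72 - 2q_I - 4q_C = 0, i.e. q_C = (72 - 2q_I)/4.
Ionix substitutes q_C(q_I) into its own profit: π_I = q_I(84 - 2q_I - (72 - 2q_I)/2) - 4q_I = (48 - q_I)q_I - 4q_I.
Maximising: ∂π_I/∂q_I = 44 - 2q_I = 0, giving q_I = 22.
Then q_C = (72 - 2·22)/4 = 7.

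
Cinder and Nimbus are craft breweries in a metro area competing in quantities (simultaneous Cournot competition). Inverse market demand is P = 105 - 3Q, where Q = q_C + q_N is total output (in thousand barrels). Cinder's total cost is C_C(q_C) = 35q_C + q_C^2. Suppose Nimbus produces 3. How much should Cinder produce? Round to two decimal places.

7.63

With the rival's output fixed at 3, Cinder's profit is π_C = (105 - 3·3 - 3q_C)q_C - (35q_C + q_C²) = (96 - 3q_C)q_C - (35q_C + q_C²).
∂π_C/∂q_C = 61 - 8q_C = 0, so q_C = 61/8.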